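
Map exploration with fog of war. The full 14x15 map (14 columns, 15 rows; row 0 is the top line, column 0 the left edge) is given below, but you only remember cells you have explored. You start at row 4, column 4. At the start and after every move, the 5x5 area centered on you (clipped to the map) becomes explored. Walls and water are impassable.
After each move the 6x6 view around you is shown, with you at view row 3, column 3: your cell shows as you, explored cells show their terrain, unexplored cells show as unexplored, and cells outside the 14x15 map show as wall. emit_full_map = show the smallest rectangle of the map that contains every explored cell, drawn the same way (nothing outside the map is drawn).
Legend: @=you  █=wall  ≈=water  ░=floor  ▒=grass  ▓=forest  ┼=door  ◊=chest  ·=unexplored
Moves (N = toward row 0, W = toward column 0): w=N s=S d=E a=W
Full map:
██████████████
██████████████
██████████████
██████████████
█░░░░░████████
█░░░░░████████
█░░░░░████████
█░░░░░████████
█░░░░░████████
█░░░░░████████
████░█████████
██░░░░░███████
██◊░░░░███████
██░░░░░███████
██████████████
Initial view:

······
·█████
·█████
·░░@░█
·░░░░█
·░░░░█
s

·█████
·█████
·░░░░█
·░░@░█
·░░░░█
·░░░░█

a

··████
·█████
·░░░░░
·░░@░░
·░░░░░
·░░░░░

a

█··███
██████
██░░░░
██░@░░
██░░░░
██░░░░

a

██··██
██████
███░░░
███@░░
███░░░
███░░░

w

██····
██████
██████
███@░░
███░░░
███░░░

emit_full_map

███████
███████
█@░░░░█
█░░░░░█
█░░░░░█
█░░░░░█

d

█·····
██████
██████
██░@░░
██░░░░
██░░░░

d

······
██████
██████
█░░@░░
█░░░░░
█░░░░░

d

······
██████
██████
░░░@░█
░░░░░█
░░░░░█

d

······
██████
██████
░░░@██
░░░░██
░░░░██

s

██████
██████
░░░░██
░░░@██
░░░░██
░░░░██

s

██████
░░░░██
░░░░██
░░░@██
░░░░██
·░░░██

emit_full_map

████████
████████
█░░░░░██
█░░░░░██
█░░░░@██
█░░░░░██
···░░░██

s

░░░░██
░░░░██
░░░░██
░░░@██
·░░░██
·░░░██

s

░░░░██
░░░░██
░░░░██
·░░@██
·░░░██
·█░███

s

░░░░██
░░░░██
·░░░██
·░░@██
·█░███
·░░░░█

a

░░░░░█
░░░░░█
·░░░░█
·░░@░█
·██░██
·░░░░░

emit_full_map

████████
████████
█░░░░░██
█░░░░░██
█░░░░░██
█░░░░░██
··░░░░██
··░░@░██
··██░███
··░░░░░█


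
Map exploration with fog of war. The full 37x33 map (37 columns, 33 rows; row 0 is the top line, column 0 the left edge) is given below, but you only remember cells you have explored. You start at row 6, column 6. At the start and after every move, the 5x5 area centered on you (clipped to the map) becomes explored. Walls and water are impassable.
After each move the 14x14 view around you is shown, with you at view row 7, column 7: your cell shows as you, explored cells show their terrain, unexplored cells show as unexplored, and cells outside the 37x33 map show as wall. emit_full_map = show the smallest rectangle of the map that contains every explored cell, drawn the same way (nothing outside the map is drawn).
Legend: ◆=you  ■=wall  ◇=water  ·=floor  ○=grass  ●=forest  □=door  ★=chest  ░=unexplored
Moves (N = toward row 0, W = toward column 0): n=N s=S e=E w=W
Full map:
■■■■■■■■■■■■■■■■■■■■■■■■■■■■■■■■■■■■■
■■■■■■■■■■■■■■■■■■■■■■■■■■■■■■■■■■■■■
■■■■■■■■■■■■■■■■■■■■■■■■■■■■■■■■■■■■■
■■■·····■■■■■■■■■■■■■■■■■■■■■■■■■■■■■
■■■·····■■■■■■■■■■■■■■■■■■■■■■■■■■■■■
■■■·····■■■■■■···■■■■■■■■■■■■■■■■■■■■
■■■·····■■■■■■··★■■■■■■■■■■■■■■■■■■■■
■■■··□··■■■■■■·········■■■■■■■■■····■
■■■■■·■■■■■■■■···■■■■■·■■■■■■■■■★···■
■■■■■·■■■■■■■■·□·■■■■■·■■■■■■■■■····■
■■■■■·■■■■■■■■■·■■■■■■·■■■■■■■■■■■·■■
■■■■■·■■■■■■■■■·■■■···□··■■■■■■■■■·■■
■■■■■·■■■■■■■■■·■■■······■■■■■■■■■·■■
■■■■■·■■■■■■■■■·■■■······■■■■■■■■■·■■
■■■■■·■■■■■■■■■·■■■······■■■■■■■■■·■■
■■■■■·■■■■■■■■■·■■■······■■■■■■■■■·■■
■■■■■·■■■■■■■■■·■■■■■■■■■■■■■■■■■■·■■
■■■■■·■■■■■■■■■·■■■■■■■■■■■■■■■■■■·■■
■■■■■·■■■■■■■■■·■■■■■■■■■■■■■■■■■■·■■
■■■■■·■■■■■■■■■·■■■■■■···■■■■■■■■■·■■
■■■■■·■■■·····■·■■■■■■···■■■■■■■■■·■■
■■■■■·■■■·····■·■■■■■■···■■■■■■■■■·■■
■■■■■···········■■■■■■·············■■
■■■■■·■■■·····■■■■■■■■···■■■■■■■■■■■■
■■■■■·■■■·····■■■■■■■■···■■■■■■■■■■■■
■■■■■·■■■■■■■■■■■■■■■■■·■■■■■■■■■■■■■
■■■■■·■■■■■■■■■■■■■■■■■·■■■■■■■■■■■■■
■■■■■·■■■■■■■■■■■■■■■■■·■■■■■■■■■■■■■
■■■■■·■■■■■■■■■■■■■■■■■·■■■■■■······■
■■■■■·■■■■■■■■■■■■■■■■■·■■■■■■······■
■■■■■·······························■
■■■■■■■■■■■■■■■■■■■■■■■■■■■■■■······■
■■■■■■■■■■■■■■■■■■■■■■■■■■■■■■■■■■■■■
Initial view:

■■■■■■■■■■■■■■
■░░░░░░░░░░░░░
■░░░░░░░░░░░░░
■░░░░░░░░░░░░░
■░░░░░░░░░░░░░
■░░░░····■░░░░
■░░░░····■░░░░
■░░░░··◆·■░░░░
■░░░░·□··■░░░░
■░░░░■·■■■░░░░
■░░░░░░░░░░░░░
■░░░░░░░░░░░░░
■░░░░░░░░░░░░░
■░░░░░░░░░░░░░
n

■■■■■■■■■■■■■■
■■■■■■■■■■■■■■
■░░░░░░░░░░░░░
■░░░░░░░░░░░░░
■░░░░░░░░░░░░░
■░░░░····■░░░░
■░░░░····■░░░░
■░░░░··◆·■░░░░
■░░░░····■░░░░
■░░░░·□··■░░░░
■░░░░■·■■■░░░░
■░░░░░░░░░░░░░
■░░░░░░░░░░░░░
■░░░░░░░░░░░░░

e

■■■■■■■■■■■■■■
■■■■■■■■■■■■■■
░░░░░░░░░░░░░░
░░░░░░░░░░░░░░
░░░░░░░░░░░░░░
░░░░····■■░░░░
░░░░····■■░░░░
░░░░···◆■■░░░░
░░░░····■■░░░░
░░░░·□··■■░░░░
░░░░■·■■■░░░░░
░░░░░░░░░░░░░░
░░░░░░░░░░░░░░
░░░░░░░░░░░░░░

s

■■■■■■■■■■■■■■
░░░░░░░░░░░░░░
░░░░░░░░░░░░░░
░░░░░░░░░░░░░░
░░░░····■■░░░░
░░░░····■■░░░░
░░░░····■■░░░░
░░░░···◆■■░░░░
░░░░·□··■■░░░░
░░░░■·■■■■░░░░
░░░░░░░░░░░░░░
░░░░░░░░░░░░░░
░░░░░░░░░░░░░░
░░░░░░░░░░░░░░

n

■■■■■■■■■■■■■■
■■■■■■■■■■■■■■
░░░░░░░░░░░░░░
░░░░░░░░░░░░░░
░░░░░░░░░░░░░░
░░░░····■■░░░░
░░░░····■■░░░░
░░░░···◆■■░░░░
░░░░····■■░░░░
░░░░·□··■■░░░░
░░░░■·■■■■░░░░
░░░░░░░░░░░░░░
░░░░░░░░░░░░░░
░░░░░░░░░░░░░░

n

■■■■■■■■■■■■■■
■■■■■■■■■■■■■■
■■■■■■■■■■■■■■
░░░░░░░░░░░░░░
░░░░░░░░░░░░░░
░░░░░■■■■■░░░░
░░░░····■■░░░░
░░░░···◆■■░░░░
░░░░····■■░░░░
░░░░····■■░░░░
░░░░·□··■■░░░░
░░░░■·■■■■░░░░
░░░░░░░░░░░░░░
░░░░░░░░░░░░░░

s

■■■■■■■■■■■■■■
■■■■■■■■■■■■■■
░░░░░░░░░░░░░░
░░░░░░░░░░░░░░
░░░░░■■■■■░░░░
░░░░····■■░░░░
░░░░····■■░░░░
░░░░···◆■■░░░░
░░░░····■■░░░░
░░░░·□··■■░░░░
░░░░■·■■■■░░░░
░░░░░░░░░░░░░░
░░░░░░░░░░░░░░
░░░░░░░░░░░░░░

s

■■■■■■■■■■■■■■
░░░░░░░░░░░░░░
░░░░░░░░░░░░░░
░░░░░■■■■■░░░░
░░░░····■■░░░░
░░░░····■■░░░░
░░░░····■■░░░░
░░░░···◆■■░░░░
░░░░·□··■■░░░░
░░░░■·■■■■░░░░
░░░░░░░░░░░░░░
░░░░░░░░░░░░░░
░░░░░░░░░░░░░░
░░░░░░░░░░░░░░

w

■■■■■■■■■■■■■■
■░░░░░░░░░░░░░
■░░░░░░░░░░░░░
■░░░░░■■■■■░░░
■░░░░····■■░░░
■░░░░····■■░░░
■░░░░····■■░░░
■░░░░··◆·■■░░░
■░░░░·□··■■░░░
■░░░░■·■■■■░░░
■░░░░░░░░░░░░░
■░░░░░░░░░░░░░
■░░░░░░░░░░░░░
■░░░░░░░░░░░░░

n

■■■■■■■■■■■■■■
■■■■■■■■■■■■■■
■░░░░░░░░░░░░░
■░░░░░░░░░░░░░
■░░░░░■■■■■░░░
■░░░░····■■░░░
■░░░░····■■░░░
■░░░░··◆·■■░░░
■░░░░····■■░░░
■░░░░·□··■■░░░
■░░░░■·■■■■░░░
■░░░░░░░░░░░░░
■░░░░░░░░░░░░░
■░░░░░░░░░░░░░

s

■■■■■■■■■■■■■■
■░░░░░░░░░░░░░
■░░░░░░░░░░░░░
■░░░░░■■■■■░░░
■░░░░····■■░░░
■░░░░····■■░░░
■░░░░····■■░░░
■░░░░··◆·■■░░░
■░░░░·□··■■░░░
■░░░░■·■■■■░░░
■░░░░░░░░░░░░░
■░░░░░░░░░░░░░
■░░░░░░░░░░░░░
■░░░░░░░░░░░░░

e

■■■■■■■■■■■■■■
░░░░░░░░░░░░░░
░░░░░░░░░░░░░░
░░░░░■■■■■░░░░
░░░░····■■░░░░
░░░░····■■░░░░
░░░░····■■░░░░
░░░░···◆■■░░░░
░░░░·□··■■░░░░
░░░░■·■■■■░░░░
░░░░░░░░░░░░░░
░░░░░░░░░░░░░░
░░░░░░░░░░░░░░
░░░░░░░░░░░░░░

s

░░░░░░░░░░░░░░
░░░░░░░░░░░░░░
░░░░░■■■■■░░░░
░░░░····■■░░░░
░░░░····■■░░░░
░░░░····■■░░░░
░░░░····■■░░░░
░░░░·□·◆■■░░░░
░░░░■·■■■■░░░░
░░░░░·■■■■░░░░
░░░░░░░░░░░░░░
░░░░░░░░░░░░░░
░░░░░░░░░░░░░░
░░░░░░░░░░░░░░

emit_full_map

░■■■■■
····■■
····■■
····■■
····■■
·□·◆■■
■·■■■■
░·■■■■

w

■░░░░░░░░░░░░░
■░░░░░░░░░░░░░
■░░░░░■■■■■░░░
■░░░░····■■░░░
■░░░░····■■░░░
■░░░░····■■░░░
■░░░░····■■░░░
■░░░░·□◆·■■░░░
■░░░░■·■■■■░░░
■░░░░■·■■■■░░░
■░░░░░░░░░░░░░
■░░░░░░░░░░░░░
■░░░░░░░░░░░░░
■░░░░░░░░░░░░░

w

■■░░░░░░░░░░░░
■■░░░░░░░░░░░░
■■░░░░░■■■■■░░
■■░░░░····■■░░
■■░░░░····■■░░
■■░░░·····■■░░
■■░░░·····■■░░
■■░░░··◆··■■░░
■■░░░■■·■■■■░░
■■░░░■■·■■■■░░
■■░░░░░░░░░░░░
■■░░░░░░░░░░░░
■■░░░░░░░░░░░░
■■░░░░░░░░░░░░

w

■■■░░░░░░░░░░░
■■■░░░░░░░░░░░
■■■░░░░░■■■■■░
■■■░░░░····■■░
■■■░░░░····■■░
■■■░░■·····■■░
■■■░░■·····■■░
■■■░░■·◆□··■■░
■■■░░■■■·■■■■░
■■■░░■■■·■■■■░
■■■░░░░░░░░░░░
■■■░░░░░░░░░░░
■■■░░░░░░░░░░░
■■■░░░░░░░░░░░

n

■■■■■■■■■■■■■■
■■■░░░░░░░░░░░
■■■░░░░░░░░░░░
■■■░░░░░■■■■■░
■■■░░░░····■■░
■■■░░■·····■■░
■■■░░■·····■■░
■■■░░■·◆···■■░
■■■░░■··□··■■░
■■■░░■■■·■■■■░
■■■░░■■■·■■■■░
■■■░░░░░░░░░░░
■■■░░░░░░░░░░░
■■■░░░░░░░░░░░

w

■■■■■■■■■■■■■■
■■■■░░░░░░░░░░
■■■■░░░░░░░░░░
■■■■░░░░░■■■■■
■■■■░░░░····■■
■■■■░■■·····■■
■■■■░■■·····■■
■■■■░■■◆····■■
■■■■░■■··□··■■
■■■■░■■■■·■■■■
■■■■░░■■■·■■■■
■■■■░░░░░░░░░░
■■■■░░░░░░░░░░
■■■■░░░░░░░░░░

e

■■■■■■■■■■■■■■
■■■░░░░░░░░░░░
■■■░░░░░░░░░░░
■■■░░░░░■■■■■░
■■■░░░░····■■░
■■■░■■·····■■░
■■■░■■·····■■░
■■■░■■·◆···■■░
■■■░■■··□··■■░
■■■░■■■■·■■■■░
■■■░░■■■·■■■■░
■■■░░░░░░░░░░░
■■■░░░░░░░░░░░
■■■░░░░░░░░░░░

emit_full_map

░░░░■■■■■
░░░····■■
■■·····■■
■■·····■■
■■·◆···■■
■■··□··■■
■■■■·■■■■
░■■■·■■■■


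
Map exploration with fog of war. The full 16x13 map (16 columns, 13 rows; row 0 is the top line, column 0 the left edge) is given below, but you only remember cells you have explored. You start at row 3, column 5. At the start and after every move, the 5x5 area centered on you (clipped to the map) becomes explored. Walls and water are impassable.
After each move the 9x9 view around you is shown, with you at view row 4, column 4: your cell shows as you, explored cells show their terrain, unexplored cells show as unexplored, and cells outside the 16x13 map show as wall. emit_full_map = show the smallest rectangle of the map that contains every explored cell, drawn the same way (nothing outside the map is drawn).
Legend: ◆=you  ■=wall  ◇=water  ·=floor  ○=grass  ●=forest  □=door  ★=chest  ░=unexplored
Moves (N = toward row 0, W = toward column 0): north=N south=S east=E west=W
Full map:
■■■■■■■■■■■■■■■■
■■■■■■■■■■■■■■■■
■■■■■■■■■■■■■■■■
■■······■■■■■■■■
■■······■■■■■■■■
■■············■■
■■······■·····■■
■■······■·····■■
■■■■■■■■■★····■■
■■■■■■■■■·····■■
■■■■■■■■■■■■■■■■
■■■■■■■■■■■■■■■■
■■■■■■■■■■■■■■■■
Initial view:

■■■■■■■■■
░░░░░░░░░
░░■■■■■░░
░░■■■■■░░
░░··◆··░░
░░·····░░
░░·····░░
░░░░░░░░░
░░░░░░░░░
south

░░░░░░░░░
░░■■■■■░░
░░■■■■■░░
░░·····░░
░░··◆··░░
░░·····░░
░░·····░░
░░░░░░░░░
░░░░░░░░░

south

░░■■■■■░░
░░■■■■■░░
░░·····░░
░░·····░░
░░··◆··░░
░░·····░░
░░·····░░
░░░░░░░░░
░░░░░░░░░

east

░■■■■■░░░
░■■■■■░░░
░·····■░░
░·····■░░
░···◆··░░
░·····■░░
░·····■░░
░░░░░░░░░
░░░░░░░░░

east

■■■■■░░░░
■■■■■░░░░
·····■■░░
·····■■░░
····◆··░░
·····■·░░
·····■·░░
░░░░░░░░░
░░░░░░░░░

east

■■■■░░░░░
■■■■░░░░░
····■■■░░
····■■■░░
····◆··░░
····■··░░
····■··░░
░░░░░░░░░
░░░░░░░░░

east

■■■░░░░░░
■■■░░░░░░
···■■■■░░
···■■■■░░
····◆··░░
···■···░░
···■···░░
░░░░░░░░░
░░░░░░░░░

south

■■■░░░░░░
···■■■■░░
···■■■■░░
·······░░
···■◆··░░
···■···░░
░░■■★··░░
░░░░░░░░░
░░░░░░░░░

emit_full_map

■■■■■░░░░
■■■■■░░░░
·····■■■■
·····■■■■
·········
·····■◆··
·····■···
░░░░■■★··

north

■■■░░░░░░
■■■░░░░░░
···■■■■░░
···■■■■░░
····◆··░░
···■···░░
···■···░░
░░■■★··░░
░░░░░░░░░

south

■■■░░░░░░
···■■■■░░
···■■■■░░
·······░░
···■◆··░░
···■···░░
░░■■★··░░
░░░░░░░░░
░░░░░░░░░

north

■■■░░░░░░
■■■░░░░░░
···■■■■░░
···■■■■░░
····◆··░░
···■···░░
···■···░░
░░■■★··░░
░░░░░░░░░


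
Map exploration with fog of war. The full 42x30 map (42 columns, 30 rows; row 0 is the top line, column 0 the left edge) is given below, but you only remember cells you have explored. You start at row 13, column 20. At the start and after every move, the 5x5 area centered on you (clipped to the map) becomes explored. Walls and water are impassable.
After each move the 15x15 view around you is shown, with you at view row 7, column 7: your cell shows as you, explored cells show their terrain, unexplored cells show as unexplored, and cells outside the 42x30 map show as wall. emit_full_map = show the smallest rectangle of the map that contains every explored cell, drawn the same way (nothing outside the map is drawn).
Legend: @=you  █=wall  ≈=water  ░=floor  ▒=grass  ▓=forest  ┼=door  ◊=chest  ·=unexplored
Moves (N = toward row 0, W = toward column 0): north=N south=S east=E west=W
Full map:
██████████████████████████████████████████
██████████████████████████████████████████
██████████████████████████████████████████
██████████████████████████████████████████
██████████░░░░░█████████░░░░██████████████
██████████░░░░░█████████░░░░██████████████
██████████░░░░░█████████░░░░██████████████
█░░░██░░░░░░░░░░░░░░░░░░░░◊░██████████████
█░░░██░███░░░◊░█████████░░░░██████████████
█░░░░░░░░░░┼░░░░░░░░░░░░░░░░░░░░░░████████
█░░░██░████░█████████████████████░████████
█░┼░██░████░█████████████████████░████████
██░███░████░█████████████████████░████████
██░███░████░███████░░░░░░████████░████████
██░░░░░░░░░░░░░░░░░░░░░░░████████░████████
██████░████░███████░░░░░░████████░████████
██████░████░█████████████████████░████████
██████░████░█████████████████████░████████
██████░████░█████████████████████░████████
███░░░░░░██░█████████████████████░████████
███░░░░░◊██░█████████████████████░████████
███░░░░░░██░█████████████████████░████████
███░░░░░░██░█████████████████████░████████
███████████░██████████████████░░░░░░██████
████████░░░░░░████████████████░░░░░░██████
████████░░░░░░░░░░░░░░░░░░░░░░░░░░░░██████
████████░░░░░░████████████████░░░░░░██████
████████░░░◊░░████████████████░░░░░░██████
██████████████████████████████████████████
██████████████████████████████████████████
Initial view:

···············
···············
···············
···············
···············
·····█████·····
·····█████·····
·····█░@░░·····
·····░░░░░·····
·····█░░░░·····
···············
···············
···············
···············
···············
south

···············
···············
···············
···············
·····█████·····
·····█████·····
·····█░░░░·····
·····░░@░░·····
·····█░░░░·····
·····█████·····
···············
···············
···············
···············
···············

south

···············
···············
···············
·····█████·····
·····█████·····
·····█░░░░·····
·····░░░░░·····
·····█░@░░·····
·····█████·····
·····█████·····
···············
···············
···············
···············
···············

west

···············
···············
···············
······█████····
······█████····
·····██░░░░····
·····░░░░░░····
·····██@░░░····
·····██████····
·····██████····
···············
···············
···············
···············
···············

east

···············
···············
···············
·····█████·····
·····█████·····
····██░░░░·····
····░░░░░░·····
····██░@░░·····
····██████·····
····██████·····
···············
···············
···············
···············
···············

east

···············
···············
···············
····█████······
····█████······
···██░░░░░·····
···░░░░░░░·····
···██░░@░░·····
···███████·····
···███████·····
···············
···············
···············
···············
···············

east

···············
···············
···············
···█████·······
···█████·······
··██░░░░░░·····
··░░░░░░░░·····
··██░░░@░░·····
··████████·····
··████████·····
···············
···············
···············
···············
···············

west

···············
···············
···············
····█████······
····█████······
···██░░░░░░····
···░░░░░░░░····
···██░░@░░░····
···████████····
···████████····
···············
···············
···············
···············
···············

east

···············
···············
···············
···█████·······
···█████·······
··██░░░░░░·····
··░░░░░░░░·····
··██░░░@░░·····
··████████·····
··████████·····
···············
···············
···············
···············
···············

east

···············
···············
···············
··█████········
··█████········
·██░░░░░░█·····
·░░░░░░░░█·····
·██░░░░@░█·····
·█████████·····
·█████████·····
···············
···············
···············
···············
···············

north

···············
···············
···············
···············
··█████········
··████████·····
·██░░░░░░█·····
·░░░░░░@░█·····
·██░░░░░░█·····
·█████████·····
·█████████·····
···············
···············
···············
···············

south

···············
···············
···············
··█████········
··████████·····
·██░░░░░░█·····
·░░░░░░░░█·····
·██░░░░@░█·····
·█████████·····
·█████████·····
···············
···············
···············
···············
···············

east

···············
···············
···············
·█████·········
·████████······
██░░░░░░██·····
░░░░░░░░██·····
██░░░░░@██·····
██████████·····
██████████·····
···············
···············
···············
···············
···············

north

···············
···············
···············
···············
·█████·········
·█████████·····
██░░░░░░██·····
░░░░░░░@██·····
██░░░░░░██·····
██████████·····
██████████·····
···············
···············
···············
···············

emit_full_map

·█████····
·█████████
██░░░░░░██
░░░░░░░@██
██░░░░░░██
██████████
██████████

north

···············
···············
···············
···············
···············
·█████████·····
·█████████·····
██░░░░░@██·····
░░░░░░░░██·····
██░░░░░░██·····
██████████·····
██████████·····
···············
···············
···············

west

···············
···············
···············
···············
···············
··█████████····
··█████████····
·██░░░░@░██····
·░░░░░░░░██····
·██░░░░░░██····
·██████████····
·██████████····
···············
···············
···············

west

···············
···············
···············
···············
···············
···█████████···
···█████████···
··██░░░@░░██···
··░░░░░░░░██···
··██░░░░░░██···
··██████████···
··██████████···
···············
···············
···············

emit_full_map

·█████████
·█████████
██░░░@░░██
░░░░░░░░██
██░░░░░░██
██████████
██████████


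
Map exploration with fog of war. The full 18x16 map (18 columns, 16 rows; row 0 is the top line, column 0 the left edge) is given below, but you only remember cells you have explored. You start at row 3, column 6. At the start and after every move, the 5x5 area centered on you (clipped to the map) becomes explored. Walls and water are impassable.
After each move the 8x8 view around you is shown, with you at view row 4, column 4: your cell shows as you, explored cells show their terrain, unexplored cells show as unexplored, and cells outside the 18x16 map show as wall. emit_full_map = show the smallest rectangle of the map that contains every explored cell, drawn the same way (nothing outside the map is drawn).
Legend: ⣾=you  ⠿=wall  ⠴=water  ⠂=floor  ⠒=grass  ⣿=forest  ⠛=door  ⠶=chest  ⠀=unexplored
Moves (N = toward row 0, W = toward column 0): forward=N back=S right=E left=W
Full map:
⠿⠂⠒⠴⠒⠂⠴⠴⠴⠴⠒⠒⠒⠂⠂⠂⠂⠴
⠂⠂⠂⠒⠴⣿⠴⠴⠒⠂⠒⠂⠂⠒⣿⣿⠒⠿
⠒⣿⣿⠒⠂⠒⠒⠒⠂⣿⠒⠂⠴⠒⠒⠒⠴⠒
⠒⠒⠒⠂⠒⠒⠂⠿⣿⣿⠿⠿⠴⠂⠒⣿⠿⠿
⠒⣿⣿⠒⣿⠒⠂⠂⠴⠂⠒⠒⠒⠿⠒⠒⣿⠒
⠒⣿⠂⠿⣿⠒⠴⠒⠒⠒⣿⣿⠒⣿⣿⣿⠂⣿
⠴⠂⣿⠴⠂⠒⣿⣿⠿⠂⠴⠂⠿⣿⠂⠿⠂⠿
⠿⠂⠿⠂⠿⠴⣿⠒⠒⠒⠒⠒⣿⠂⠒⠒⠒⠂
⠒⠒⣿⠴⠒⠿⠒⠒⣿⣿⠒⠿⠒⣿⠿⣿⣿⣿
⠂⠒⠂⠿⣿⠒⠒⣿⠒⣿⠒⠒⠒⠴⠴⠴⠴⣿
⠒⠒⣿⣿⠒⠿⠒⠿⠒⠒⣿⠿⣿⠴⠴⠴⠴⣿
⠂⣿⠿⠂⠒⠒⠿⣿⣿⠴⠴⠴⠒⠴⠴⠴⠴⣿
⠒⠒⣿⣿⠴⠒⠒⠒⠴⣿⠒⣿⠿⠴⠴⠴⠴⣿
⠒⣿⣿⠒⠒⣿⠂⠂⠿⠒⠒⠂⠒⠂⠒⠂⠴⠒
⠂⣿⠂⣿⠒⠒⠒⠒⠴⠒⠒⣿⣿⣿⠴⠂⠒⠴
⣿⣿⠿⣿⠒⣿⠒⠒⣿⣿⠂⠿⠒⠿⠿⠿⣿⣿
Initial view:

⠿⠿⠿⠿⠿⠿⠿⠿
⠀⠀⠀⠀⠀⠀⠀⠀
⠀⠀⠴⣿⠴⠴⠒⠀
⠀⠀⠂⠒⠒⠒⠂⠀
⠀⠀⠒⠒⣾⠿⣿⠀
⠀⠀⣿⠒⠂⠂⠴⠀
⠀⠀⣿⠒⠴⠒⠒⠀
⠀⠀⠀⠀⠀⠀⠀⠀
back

⠀⠀⠀⠀⠀⠀⠀⠀
⠀⠀⠴⣿⠴⠴⠒⠀
⠀⠀⠂⠒⠒⠒⠂⠀
⠀⠀⠒⠒⠂⠿⣿⠀
⠀⠀⣿⠒⣾⠂⠴⠀
⠀⠀⣿⠒⠴⠒⠒⠀
⠀⠀⠂⠒⣿⣿⠿⠀
⠀⠀⠀⠀⠀⠀⠀⠀

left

⠀⠀⠀⠀⠀⠀⠀⠀
⠀⠀⠀⠴⣿⠴⠴⠒
⠀⠀⠒⠂⠒⠒⠒⠂
⠀⠀⠂⠒⠒⠂⠿⣿
⠀⠀⠒⣿⣾⠂⠂⠴
⠀⠀⠿⣿⠒⠴⠒⠒
⠀⠀⠴⠂⠒⣿⣿⠿
⠀⠀⠀⠀⠀⠀⠀⠀

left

⠀⠀⠀⠀⠀⠀⠀⠀
⠀⠀⠀⠀⠴⣿⠴⠴
⠀⠀⣿⠒⠂⠒⠒⠒
⠀⠀⠒⠂⠒⠒⠂⠿
⠀⠀⣿⠒⣾⠒⠂⠂
⠀⠀⠂⠿⣿⠒⠴⠒
⠀⠀⣿⠴⠂⠒⣿⣿
⠀⠀⠀⠀⠀⠀⠀⠀

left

⠿⠀⠀⠀⠀⠀⠀⠀
⠿⠀⠀⠀⠀⠴⣿⠴
⠿⠀⣿⣿⠒⠂⠒⠒
⠿⠀⠒⠒⠂⠒⠒⠂
⠿⠀⣿⣿⣾⣿⠒⠂
⠿⠀⣿⠂⠿⣿⠒⠴
⠿⠀⠂⣿⠴⠂⠒⣿
⠿⠀⠀⠀⠀⠀⠀⠀

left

⠿⠿⠀⠀⠀⠀⠀⠀
⠿⠿⠀⠀⠀⠀⠴⣿
⠿⠿⠒⣿⣿⠒⠂⠒
⠿⠿⠒⠒⠒⠂⠒⠒
⠿⠿⠒⣿⣾⠒⣿⠒
⠿⠿⠒⣿⠂⠿⣿⠒
⠿⠿⠴⠂⣿⠴⠂⠒
⠿⠿⠀⠀⠀⠀⠀⠀

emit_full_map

⠀⠀⠀⠀⠴⣿⠴⠴⠒
⠒⣿⣿⠒⠂⠒⠒⠒⠂
⠒⠒⠒⠂⠒⠒⠂⠿⣿
⠒⣿⣾⠒⣿⠒⠂⠂⠴
⠒⣿⠂⠿⣿⠒⠴⠒⠒
⠴⠂⣿⠴⠂⠒⣿⣿⠿

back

⠿⠿⠀⠀⠀⠀⠴⣿
⠿⠿⠒⣿⣿⠒⠂⠒
⠿⠿⠒⠒⠒⠂⠒⠒
⠿⠿⠒⣿⣿⠒⣿⠒
⠿⠿⠒⣿⣾⠿⣿⠒
⠿⠿⠴⠂⣿⠴⠂⠒
⠿⠿⠿⠂⠿⠂⠿⠀
⠿⠿⠀⠀⠀⠀⠀⠀

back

⠿⠿⠒⣿⣿⠒⠂⠒
⠿⠿⠒⠒⠒⠂⠒⠒
⠿⠿⠒⣿⣿⠒⣿⠒
⠿⠿⠒⣿⠂⠿⣿⠒
⠿⠿⠴⠂⣾⠴⠂⠒
⠿⠿⠿⠂⠿⠂⠿⠀
⠿⠿⠒⠒⣿⠴⠒⠀
⠿⠿⠀⠀⠀⠀⠀⠀

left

⠿⠿⠿⠒⣿⣿⠒⠂
⠿⠿⠿⠒⠒⠒⠂⠒
⠿⠿⠿⠒⣿⣿⠒⣿
⠿⠿⠿⠒⣿⠂⠿⣿
⠿⠿⠿⠴⣾⣿⠴⠂
⠿⠿⠿⠿⠂⠿⠂⠿
⠿⠿⠿⠒⠒⣿⠴⠒
⠿⠿⠿⠀⠀⠀⠀⠀

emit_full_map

⠀⠀⠀⠀⠴⣿⠴⠴⠒
⠒⣿⣿⠒⠂⠒⠒⠒⠂
⠒⠒⠒⠂⠒⠒⠂⠿⣿
⠒⣿⣿⠒⣿⠒⠂⠂⠴
⠒⣿⠂⠿⣿⠒⠴⠒⠒
⠴⣾⣿⠴⠂⠒⣿⣿⠿
⠿⠂⠿⠂⠿⠀⠀⠀⠀
⠒⠒⣿⠴⠒⠀⠀⠀⠀
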